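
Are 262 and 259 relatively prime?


Euclidean algorithm:
262 = 1 * 259 + 3
259 = 86 * 3 + 1
3 = 3 * 1 + 0
GCD(262, 259) = 1

Yes, coprime (GCD = 1)


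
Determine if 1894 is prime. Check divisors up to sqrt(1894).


1894 / 2 = 947 (exact division)
1894 is NOT prime.

No, 1894 is not prime


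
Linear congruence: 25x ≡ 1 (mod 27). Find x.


GCD(25, 27) = 1, unique solution
a^(-1) mod 27 = 13
x = 13 * 1 mod 27 = 13

x ≡ 13 (mod 27)


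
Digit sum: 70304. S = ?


7 + 0 + 3 + 0 + 4 = 14


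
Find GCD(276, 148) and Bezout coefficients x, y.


Tabular extended Euclidean (each row: r = 276*s + 148*t):
r=276, s=1, t=0
r=148, s=0, t=1
q=1: r=128, s=1, t=-1   [276*(1) + 148*(-1) = 128]
q=1: r=20, s=-1, t=2   [276*(-1) + 148*(2) = 20]
q=6: r=8, s=7, t=-13   [276*(7) + 148*(-13) = 8]
q=2: r=4, s=-15, t=28   [276*(-15) + 148*(28) = 4]
q=2: r=0, s=37, t=-69   [276*(37) + 148*(-69) = 0]
GCD = 4; from the row with r=4: x=-15, y=28
Check: 276*(-15) + 148*(28) = -4140 + 4144 = 4

GCD = 4, x = -15, y = 28


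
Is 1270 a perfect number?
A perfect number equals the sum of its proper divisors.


Proper divisors of 1270: 1, 2, 5, 10, 127, 254, 635
Sum = 1 + 2 + 5 + 10 + 127 + 254 + 635 = 1034

No, 1270 is not perfect (1034 ≠ 1270)


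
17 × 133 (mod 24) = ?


17 × 133 = 2261
2261 mod 24 = 5


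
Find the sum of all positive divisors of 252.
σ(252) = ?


Divisors of 252: 1, 2, 3, 4, 6, 7, 9, 12, 14, 18, 21, 28, 36, 42, 63, 84, 126, 252
Sum = 1 + 2 + 3 + 4 + 6 + 7 + 9 + 12 + 14 + 18 + 21 + 28 + 36 + 42 + 63 + 84 + 126 + 252 = 728

σ(252) = 728


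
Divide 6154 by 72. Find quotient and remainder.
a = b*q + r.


6154 = 72 * 85 + 34
Check: 6120 + 34 = 6154

q = 85, r = 34


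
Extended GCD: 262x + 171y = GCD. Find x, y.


Tabular extended Euclidean (each row: r = 262*s + 171*t):
r=262, s=1, t=0
r=171, s=0, t=1
q=1: r=91, s=1, t=-1   [262*(1) + 171*(-1) = 91]
q=1: r=80, s=-1, t=2   [262*(-1) + 171*(2) = 80]
q=1: r=11, s=2, t=-3   [262*(2) + 171*(-3) = 11]
q=7: r=3, s=-15, t=23   [262*(-15) + 171*(23) = 3]
q=3: r=2, s=47, t=-72   [262*(47) + 171*(-72) = 2]
q=1: r=1, s=-62, t=95   [262*(-62) + 171*(95) = 1]
q=2: r=0, s=171, t=-262   [262*(171) + 171*(-262) = 0]
GCD = 1; from the row with r=1: x=-62, y=95
Check: 262*(-62) + 171*(95) = -16244 + 16245 = 1

GCD = 1, x = -62, y = 95


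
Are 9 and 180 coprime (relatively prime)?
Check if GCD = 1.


Euclidean algorithm:
180 = 20 * 9 + 0
GCD(9, 180) = 9

No, not coprime (GCD = 9)


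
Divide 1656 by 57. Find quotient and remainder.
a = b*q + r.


1656 = 57 * 29 + 3
Check: 1653 + 3 = 1656

q = 29, r = 3


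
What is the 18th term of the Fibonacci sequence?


Sequence: 1, 1, 2, 3, 5, 8, 13, 21, 34, 55, 89, 144, 233, 377, 610, 987, 1597, 2584
F(18) = 2584


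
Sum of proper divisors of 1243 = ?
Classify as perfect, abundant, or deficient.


Proper divisors: 1, 11, 113
Sum = 1 + 11 + 113 = 125
125 < 1243 → deficient

s(1243) = 125 (deficient)


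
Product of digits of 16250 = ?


1 × 6 × 2 × 5 × 0 = 0


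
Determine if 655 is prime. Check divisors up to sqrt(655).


655 / 5 = 131 (exact division)
655 is NOT prime.

No, 655 is not prime


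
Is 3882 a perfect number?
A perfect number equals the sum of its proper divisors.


Proper divisors of 3882: 1, 2, 3, 6, 647, 1294, 1941
Sum = 1 + 2 + 3 + 6 + 647 + 1294 + 1941 = 3894

No, 3882 is not perfect (3894 ≠ 3882)


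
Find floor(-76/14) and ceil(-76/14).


-76/14 = -5.4286
floor = -6
ceil = -5

floor = -6, ceil = -5


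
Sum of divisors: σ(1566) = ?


Divisors of 1566: 1, 2, 3, 6, 9, 18, 27, 29, 54, 58, 87, 174, 261, 522, 783, 1566
Sum = 1 + 2 + 3 + 6 + 9 + 18 + 27 + 29 + 54 + 58 + 87 + 174 + 261 + 522 + 783 + 1566 = 3600

σ(1566) = 3600


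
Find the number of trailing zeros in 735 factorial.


floor(735/5) = 147
floor(735/25) = 29
floor(735/125) = 5
floor(735/625) = 1
Total = 182

182 trailing zeros


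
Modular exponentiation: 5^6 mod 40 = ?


5^1 mod 40 = 5
5^2 mod 40 = 25
5^3 mod 40 = 5
5^4 mod 40 = 25
5^5 mod 40 = 5
5^6 mod 40 = 25


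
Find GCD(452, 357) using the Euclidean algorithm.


452 = 1 * 357 + 95
357 = 3 * 95 + 72
95 = 1 * 72 + 23
72 = 3 * 23 + 3
23 = 7 * 3 + 2
3 = 1 * 2 + 1
2 = 2 * 1 + 0
GCD = 1


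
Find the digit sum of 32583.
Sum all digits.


3 + 2 + 5 + 8 + 3 = 21


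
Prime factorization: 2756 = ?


2756 / 2 = 1378
1378 / 2 = 689
689 / 13 = 53
53 / 53 = 1
2756 = 2^2 × 13 × 53


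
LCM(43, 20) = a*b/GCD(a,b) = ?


GCD(43, 20) = 1
LCM = 43*20/1 = 860/1 = 860

LCM = 860


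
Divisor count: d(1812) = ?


1812 = 2^2 × 3^1 × 151^1
d(1812) = (2+1) × (1+1) × (1+1) = 12

12 divisors


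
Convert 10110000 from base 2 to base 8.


10110000 (base 2) = 176 (decimal)
176 (decimal) = 260 (base 8)


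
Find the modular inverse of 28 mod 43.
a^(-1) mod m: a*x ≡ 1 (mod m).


Use the extended Euclidean algorithm on (43, 28); each row r = 43*s + 28*t:
r=43, s=1, t=0
r=28, s=0, t=1
q=1: r=15, s=1, t=-1   [43*(1) + 28*(-1) = 15]
q=1: r=13, s=-1, t=2   [43*(-1) + 28*(2) = 13]
q=1: r=2, s=2, t=-3   [43*(2) + 28*(-3) = 2]
q=6: r=1, s=-13, t=20   [43*(-13) + 28*(20) = 1]
q=2: r=0, s=28, t=-43   [43*(28) + 28*(-43) = 0]
GCD = 1 with t = 20, so 28*(20) ≡ 1 (mod 43)
Inverse = 20 mod 43 = 20
Check: 28 * 20 = 560 ≡ 1 (mod 43)

28^(-1) ≡ 20 (mod 43)


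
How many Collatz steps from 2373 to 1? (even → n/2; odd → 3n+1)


2373 → 7120 → 3560 → 1780 → 890 → 445 → 1336 → 668 → 334 → 167 → 502 → 251 → 754 → 377 → 1132 → 566 → 283 → 850 → 425 → 1276 → 638 → 319 → 958 → 479 → 1438 → 719 → 2158 → 1079 → 3238 → 1619 → 4858 → 2429 → 7288 → 3644 → 1822 → 911 → 2734 → 1367 → 4102 → 2051 → 6154 → 3077 → 9232 → 4616 → 2308 → 1154 → 577 → 1732 → 866 → 433 → 1300 → 650 → 325 → 976 → 488 → 244 → 122 → 61 → 184 → 92 → 46 → 23 → 70 → 35 → 106 → 53 → 160 → 80 → 40 → 20 → 10 → 5 → 16 → 8 → 4 → 2 → 1
Total steps = 76

76 steps


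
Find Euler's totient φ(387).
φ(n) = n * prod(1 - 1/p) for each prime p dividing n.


387 = 3^2 × 43
Prime factors: 3, 43
φ(387) = 387 × (1-1/3) × (1-1/43)
= 387 × 2/3 × 42/43 = 252

φ(387) = 252


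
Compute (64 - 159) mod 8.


64 - 159 = -95
-95 mod 8 = 1


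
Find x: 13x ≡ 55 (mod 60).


GCD(13, 60) = 1, unique solution
a^(-1) mod 60 = 37
x = 37 * 55 mod 60 = 55

x ≡ 55 (mod 60)


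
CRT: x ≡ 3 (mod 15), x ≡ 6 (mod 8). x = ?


M = 15*8 = 120
M1 = M/15 = 8, M2 = M/8 = 15
M1^(-1) mod 15 = 2, M2^(-1) mod 8 = 7
x = 3*8*2 + 6*15*7 = 678
678 mod 120 = 78
Check: 78 mod 15 = 3 ✓, 78 mod 8 = 6 ✓

x ≡ 78 (mod 120)


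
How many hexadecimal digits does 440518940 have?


440518940 in base 16 = 1A41C91C
Number of digits = 8

8 digits (base 16)


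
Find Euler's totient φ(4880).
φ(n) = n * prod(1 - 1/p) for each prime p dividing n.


4880 = 2^4 × 5 × 61
Prime factors: 2, 5, 61
φ(4880) = 4880 × (1-1/2) × (1-1/5) × (1-1/61)
= 4880 × 1/2 × 4/5 × 60/61 = 1920

φ(4880) = 1920


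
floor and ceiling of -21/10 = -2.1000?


-21/10 = -2.1000
floor = -3
ceil = -2

floor = -3, ceil = -2


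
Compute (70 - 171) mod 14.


70 - 171 = -101
-101 mod 14 = 11


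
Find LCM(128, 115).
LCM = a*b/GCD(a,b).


GCD(128, 115) = 1
LCM = 128*115/1 = 14720/1 = 14720

LCM = 14720


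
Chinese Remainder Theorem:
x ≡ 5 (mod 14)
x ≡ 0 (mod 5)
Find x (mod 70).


M = 14*5 = 70
M1 = M/14 = 5, M2 = M/5 = 14
M1^(-1) mod 14 = 3, M2^(-1) mod 5 = 4
x = 5*5*3 + 0*14*4 = 75
75 mod 70 = 5
Check: 5 mod 14 = 5 ✓, 5 mod 5 = 0 ✓

x ≡ 5 (mod 70)


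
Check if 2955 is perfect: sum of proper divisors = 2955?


Proper divisors of 2955: 1, 3, 5, 15, 197, 591, 985
Sum = 1 + 3 + 5 + 15 + 197 + 591 + 985 = 1797

No, 2955 is not perfect (1797 ≠ 2955)


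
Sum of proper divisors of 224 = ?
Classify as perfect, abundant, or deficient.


Proper divisors: 1, 2, 4, 7, 8, 14, 16, 28, 32, 56, 112
Sum = 1 + 2 + 4 + 7 + 8 + 14 + 16 + 28 + 32 + 56 + 112 = 280
280 > 224 → abundant

s(224) = 280 (abundant)


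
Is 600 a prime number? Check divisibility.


600 / 2 = 300 (exact division)
600 is NOT prime.

No, 600 is not prime


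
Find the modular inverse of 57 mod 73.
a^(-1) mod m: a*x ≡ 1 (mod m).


Use the extended Euclidean algorithm on (73, 57); each row r = 73*s + 57*t:
r=73, s=1, t=0
r=57, s=0, t=1
q=1: r=16, s=1, t=-1   [73*(1) + 57*(-1) = 16]
q=3: r=9, s=-3, t=4   [73*(-3) + 57*(4) = 9]
q=1: r=7, s=4, t=-5   [73*(4) + 57*(-5) = 7]
q=1: r=2, s=-7, t=9   [73*(-7) + 57*(9) = 2]
q=3: r=1, s=25, t=-32   [73*(25) + 57*(-32) = 1]
q=2: r=0, s=-57, t=73   [73*(-57) + 57*(73) = 0]
GCD = 1 with t = -32, so 57*(-32) ≡ 1 (mod 73)
Inverse = -32 mod 73 = 41
Check: 57 * 41 = 2337 ≡ 1 (mod 73)

57^(-1) ≡ 41 (mod 73)


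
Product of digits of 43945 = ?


4 × 3 × 9 × 4 × 5 = 2160


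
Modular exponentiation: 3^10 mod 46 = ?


3^1 mod 46 = 3
3^2 mod 46 = 9
3^3 mod 46 = 27
3^4 mod 46 = 35
3^5 mod 46 = 13
3^6 mod 46 = 39
3^7 mod 46 = 25
3^8 mod 46 = 29
3^9 mod 46 = 41
3^10 mod 46 = 31


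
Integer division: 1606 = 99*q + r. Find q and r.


1606 = 99 * 16 + 22
Check: 1584 + 22 = 1606

q = 16, r = 22


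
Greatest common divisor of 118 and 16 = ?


118 = 7 * 16 + 6
16 = 2 * 6 + 4
6 = 1 * 4 + 2
4 = 2 * 2 + 0
GCD = 2


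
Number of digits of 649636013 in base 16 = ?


649636013 in base 16 = 26B8A8AD
Number of digits = 8

8 digits (base 16)


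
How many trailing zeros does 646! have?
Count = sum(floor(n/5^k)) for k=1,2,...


floor(646/5) = 129
floor(646/25) = 25
floor(646/125) = 5
floor(646/625) = 1
Total = 160

160 trailing zeros


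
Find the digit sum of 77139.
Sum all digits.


7 + 7 + 1 + 3 + 9 = 27


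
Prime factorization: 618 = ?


618 / 2 = 309
309 / 3 = 103
103 / 103 = 1
618 = 2 × 3 × 103


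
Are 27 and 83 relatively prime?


Euclidean algorithm:
83 = 3 * 27 + 2
27 = 13 * 2 + 1
2 = 2 * 1 + 0
GCD(27, 83) = 1

Yes, coprime (GCD = 1)


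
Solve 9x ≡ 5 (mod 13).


GCD(9, 13) = 1, unique solution
a^(-1) mod 13 = 3
x = 3 * 5 mod 13 = 2

x ≡ 2 (mod 13)


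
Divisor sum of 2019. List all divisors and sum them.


Divisors of 2019: 1, 3, 673, 2019
Sum = 1 + 3 + 673 + 2019 = 2696

σ(2019) = 2696


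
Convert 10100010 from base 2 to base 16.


10100010 (base 2) = 162 (decimal)
162 (decimal) = A2 (base 16)


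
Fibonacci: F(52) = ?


Sequence: 1, 1, 2, 3, 5, 8, 13, 21, 34, 55, 89, 144, 233, 377, 610, 987, 1597, 2584, 4181, 6765, 10946, 17711, 28657, 46368, 75025, 121393, 196418, 317811, 514229, 832040, 1346269, 2178309, 3524578, 5702887, 9227465, 14930352, 24157817, 39088169, 63245986, 102334155, 165580141, 267914296, 433494437, 701408733, 1134903170, 1836311903, 2971215073, 4807526976, 7778742049, 12586269025, 20365011074, 32951280099
F(52) = 32951280099


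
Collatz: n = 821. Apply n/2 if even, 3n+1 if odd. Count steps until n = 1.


821 → 2464 → 1232 → 616 → 308 → 154 → 77 → 232 → 116 → 58 → 29 → 88 → 44 → 22 → 11 → 34 → 17 → 52 → 26 → 13 → 40 → 20 → 10 → 5 → 16 → 8 → 4 → 2 → 1
Total steps = 28

28 steps


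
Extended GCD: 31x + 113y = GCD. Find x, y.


Tabular extended Euclidean (each row: r = 31*s + 113*t):
r=31, s=1, t=0
r=113, s=0, t=1
q=0: r=31, s=1, t=0   [31*(1) + 113*(0) = 31]
q=3: r=20, s=-3, t=1   [31*(-3) + 113*(1) = 20]
q=1: r=11, s=4, t=-1   [31*(4) + 113*(-1) = 11]
q=1: r=9, s=-7, t=2   [31*(-7) + 113*(2) = 9]
q=1: r=2, s=11, t=-3   [31*(11) + 113*(-3) = 2]
q=4: r=1, s=-51, t=14   [31*(-51) + 113*(14) = 1]
q=2: r=0, s=113, t=-31   [31*(113) + 113*(-31) = 0]
GCD = 1; from the row with r=1: x=-51, y=14
Check: 31*(-51) + 113*(14) = -1581 + 1582 = 1

GCD = 1, x = -51, y = 14


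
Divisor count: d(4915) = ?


4915 = 5^1 × 983^1
d(4915) = (1+1) × (1+1) = 4

4 divisors


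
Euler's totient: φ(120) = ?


120 = 2^3 × 3 × 5
Prime factors: 2, 3, 5
φ(120) = 120 × (1-1/2) × (1-1/3) × (1-1/5)
= 120 × 1/2 × 2/3 × 4/5 = 32

φ(120) = 32


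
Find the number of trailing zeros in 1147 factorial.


floor(1147/5) = 229
floor(1147/25) = 45
floor(1147/125) = 9
floor(1147/625) = 1
Total = 284

284 trailing zeros


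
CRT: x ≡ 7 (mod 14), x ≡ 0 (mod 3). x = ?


M = 14*3 = 42
M1 = M/14 = 3, M2 = M/3 = 14
M1^(-1) mod 14 = 5, M2^(-1) mod 3 = 2
x = 7*3*5 + 0*14*2 = 105
105 mod 42 = 21
Check: 21 mod 14 = 7 ✓, 21 mod 3 = 0 ✓

x ≡ 21 (mod 42)


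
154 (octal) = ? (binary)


154 (base 8) = 108 (decimal)
108 (decimal) = 1101100 (base 2)


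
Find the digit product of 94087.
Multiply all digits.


9 × 4 × 0 × 8 × 7 = 0


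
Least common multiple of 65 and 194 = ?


GCD(65, 194) = 1
LCM = 65*194/1 = 12610/1 = 12610

LCM = 12610


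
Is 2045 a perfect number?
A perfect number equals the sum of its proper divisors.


Proper divisors of 2045: 1, 5, 409
Sum = 1 + 5 + 409 = 415

No, 2045 is not perfect (415 ≠ 2045)


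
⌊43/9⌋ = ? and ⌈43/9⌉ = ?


43/9 = 4.7778
floor = 4
ceil = 5

floor = 4, ceil = 5


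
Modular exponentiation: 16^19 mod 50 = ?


16^1 mod 50 = 16
16^2 mod 50 = 6
16^3 mod 50 = 46
16^4 mod 50 = 36
16^5 mod 50 = 26
16^6 mod 50 = 16
16^7 mod 50 = 6
16^8 mod 50 = 46
16^9 mod 50 = 36
16^10 mod 50 = 26
16^11 mod 50 = 16
16^12 mod 50 = 6
16^13 mod 50 = 46
16^14 mod 50 = 36
16^15 mod 50 = 26
16^16 mod 50 = 16
16^17 mod 50 = 6
16^18 mod 50 = 46
16^19 mod 50 = 36


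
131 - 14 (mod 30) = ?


131 - 14 = 117
117 mod 30 = 27


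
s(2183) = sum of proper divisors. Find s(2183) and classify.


Proper divisors: 1, 37, 59
Sum = 1 + 37 + 59 = 97
97 < 2183 → deficient

s(2183) = 97 (deficient)


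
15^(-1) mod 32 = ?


Use the extended Euclidean algorithm on (32, 15); each row r = 32*s + 15*t:
r=32, s=1, t=0
r=15, s=0, t=1
q=2: r=2, s=1, t=-2   [32*(1) + 15*(-2) = 2]
q=7: r=1, s=-7, t=15   [32*(-7) + 15*(15) = 1]
q=2: r=0, s=15, t=-32   [32*(15) + 15*(-32) = 0]
GCD = 1 with t = 15, so 15*(15) ≡ 1 (mod 32)
Inverse = 15 mod 32 = 15
Check: 15 * 15 = 225 ≡ 1 (mod 32)

15^(-1) ≡ 15 (mod 32)


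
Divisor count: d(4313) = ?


4313 = 19^1 × 227^1
d(4313) = (1+1) × (1+1) = 4

4 divisors


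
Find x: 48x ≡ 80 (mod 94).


GCD(48, 94) = 2 divides 80
Divide: 24x ≡ 40 (mod 47)
x ≡ 33 (mod 47)


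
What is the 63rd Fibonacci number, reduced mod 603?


F(k) mod 603 for k=1..63:
1, 1, 2, 3, 5, 8, 13, 21, 34, 55, 89, 144, 233, 377, 7, 384, 391, 172, 563, 132, 92, 224, 316, 540, 253, 190, 443, 30, 473, 503, 373, 273, 43, 316, 359, 72, 431, 503, 331, 231, 562, 190, 149, 339, 488, 224, 109, 333, 442, 172, 11, 183, 194, 377, 571, 345, 313, 55, 368, 423, 188, 8, 196
F(63) mod 603 = 196


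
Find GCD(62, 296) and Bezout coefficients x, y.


Tabular extended Euclidean (each row: r = 62*s + 296*t):
r=62, s=1, t=0
r=296, s=0, t=1
q=0: r=62, s=1, t=0   [62*(1) + 296*(0) = 62]
q=4: r=48, s=-4, t=1   [62*(-4) + 296*(1) = 48]
q=1: r=14, s=5, t=-1   [62*(5) + 296*(-1) = 14]
q=3: r=6, s=-19, t=4   [62*(-19) + 296*(4) = 6]
q=2: r=2, s=43, t=-9   [62*(43) + 296*(-9) = 2]
q=3: r=0, s=-148, t=31   [62*(-148) + 296*(31) = 0]
GCD = 2; from the row with r=2: x=43, y=-9
Check: 62*(43) + 296*(-9) = 2666 - 2664 = 2

GCD = 2, x = 43, y = -9


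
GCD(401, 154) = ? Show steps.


401 = 2 * 154 + 93
154 = 1 * 93 + 61
93 = 1 * 61 + 32
61 = 1 * 32 + 29
32 = 1 * 29 + 3
29 = 9 * 3 + 2
3 = 1 * 2 + 1
2 = 2 * 1 + 0
GCD = 1


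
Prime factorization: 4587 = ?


4587 / 3 = 1529
1529 / 11 = 139
139 / 139 = 1
4587 = 3 × 11 × 139


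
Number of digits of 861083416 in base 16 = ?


861083416 in base 16 = 33531718
Number of digits = 8

8 digits (base 16)


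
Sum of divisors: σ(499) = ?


Divisors of 499: 1, 499
Sum = 1 + 499 = 500

σ(499) = 500


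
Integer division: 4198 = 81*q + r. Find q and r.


4198 = 81 * 51 + 67
Check: 4131 + 67 = 4198

q = 51, r = 67


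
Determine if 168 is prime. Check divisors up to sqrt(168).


168 / 2 = 84 (exact division)
168 is NOT prime.

No, 168 is not prime


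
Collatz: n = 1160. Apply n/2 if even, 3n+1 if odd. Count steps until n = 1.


1160 → 580 → 290 → 145 → 436 → 218 → 109 → 328 → 164 → 82 → 41 → 124 → 62 → 31 → 94 → 47 → 142 → 71 → 214 → 107 → 322 → 161 → 484 → 242 → 121 → 364 → 182 → 91 → 274 → 137 → 412 → 206 → 103 → 310 → 155 → 466 → 233 → 700 → 350 → 175 → 526 → 263 → 790 → 395 → 1186 → 593 → 1780 → 890 → 445 → 1336 → 668 → 334 → 167 → 502 → 251 → 754 → 377 → 1132 → 566 → 283 → 850 → 425 → 1276 → 638 → 319 → 958 → 479 → 1438 → 719 → 2158 → 1079 → 3238 → 1619 → 4858 → 2429 → 7288 → 3644 → 1822 → 911 → 2734 → 1367 → 4102 → 2051 → 6154 → 3077 → 9232 → 4616 → 2308 → 1154 → 577 → 1732 → 866 → 433 → 1300 → 650 → 325 → 976 → 488 → 244 → 122 → 61 → 184 → 92 → 46 → 23 → 70 → 35 → 106 → 53 → 160 → 80 → 40 → 20 → 10 → 5 → 16 → 8 → 4 → 2 → 1
Total steps = 119

119 steps


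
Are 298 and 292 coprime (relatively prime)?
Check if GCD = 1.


Euclidean algorithm:
298 = 1 * 292 + 6
292 = 48 * 6 + 4
6 = 1 * 4 + 2
4 = 2 * 2 + 0
GCD(298, 292) = 2

No, not coprime (GCD = 2)


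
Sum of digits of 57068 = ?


5 + 7 + 0 + 6 + 8 = 26


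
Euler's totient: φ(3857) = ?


3857 = 7 × 19 × 29
Prime factors: 7, 19, 29
φ(3857) = 3857 × (1-1/7) × (1-1/19) × (1-1/29)
= 3857 × 6/7 × 18/19 × 28/29 = 3024

φ(3857) = 3024


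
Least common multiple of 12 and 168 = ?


GCD(12, 168) = 12
LCM = 12*168/12 = 2016/12 = 168

LCM = 168


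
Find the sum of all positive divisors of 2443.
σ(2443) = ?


Divisors of 2443: 1, 7, 349, 2443
Sum = 1 + 7 + 349 + 2443 = 2800

σ(2443) = 2800


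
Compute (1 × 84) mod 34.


1 × 84 = 84
84 mod 34 = 16


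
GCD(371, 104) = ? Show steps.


371 = 3 * 104 + 59
104 = 1 * 59 + 45
59 = 1 * 45 + 14
45 = 3 * 14 + 3
14 = 4 * 3 + 2
3 = 1 * 2 + 1
2 = 2 * 1 + 0
GCD = 1


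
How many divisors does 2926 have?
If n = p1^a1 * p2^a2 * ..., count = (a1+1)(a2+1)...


2926 = 2^1 × 7^1 × 11^1 × 19^1
d(2926) = (1+1) × (1+1) × (1+1) × (1+1) = 16

16 divisors


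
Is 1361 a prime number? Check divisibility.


Check divisors up to sqrt(1361) = 36.8917
No divisors found.
1361 is prime.

Yes, 1361 is prime


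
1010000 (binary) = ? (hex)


1010000 (base 2) = 80 (decimal)
80 (decimal) = 50 (base 16)


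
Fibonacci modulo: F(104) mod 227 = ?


F(k) mod 227 for k=1..104:
1, 1, 2, 3, 5, 8, 13, 21, 34, 55, 89, 144, 6, 150, 156, 79, 8, 87, 95, 182, 50, 5, 55, 60, 115, 175, 63, 11, 74, 85, 159, 17, 176, 193, 142, 108, 23, 131, 154, 58, 212, 43, 28, 71, 99, 170, 42, 212, 27, 12, 39, 51, 90, 141, 4, 145, 149, 67, 216, 56, 45, 101, 146, 20, 166, 186, 125, 84, 209, 66, 48, 114, 162, 49, 211, 33, 17, 50, 67, 117, 184, 74, 31, 105, 136, 14, 150, 164, 87, 24, 111, 135, 19, 154, 173, 100, 46, 146, 192, 111, 76, 187, 36, 223
F(104) mod 227 = 223


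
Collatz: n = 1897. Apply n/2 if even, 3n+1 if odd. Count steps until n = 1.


1897 → 5692 → 2846 → 1423 → 4270 → 2135 → 6406 → 3203 → 9610 → 4805 → 14416 → 7208 → 3604 → 1802 → 901 → 2704 → 1352 → 676 → 338 → 169 → 508 → 254 → 127 → 382 → 191 → 574 → 287 → 862 → 431 → 1294 → 647 → 1942 → 971 → 2914 → 1457 → 4372 → 2186 → 1093 → 3280 → 1640 → 820 → 410 → 205 → 616 → 308 → 154 → 77 → 232 → 116 → 58 → 29 → 88 → 44 → 22 → 11 → 34 → 17 → 52 → 26 → 13 → 40 → 20 → 10 → 5 → 16 → 8 → 4 → 2 → 1
Total steps = 68

68 steps


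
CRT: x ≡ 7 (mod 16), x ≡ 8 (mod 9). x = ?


M = 16*9 = 144
M1 = M/16 = 9, M2 = M/9 = 16
M1^(-1) mod 16 = 9, M2^(-1) mod 9 = 4
x = 7*9*9 + 8*16*4 = 1079
1079 mod 144 = 71
Check: 71 mod 16 = 7 ✓, 71 mod 9 = 8 ✓

x ≡ 71 (mod 144)


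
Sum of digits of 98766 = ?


9 + 8 + 7 + 6 + 6 = 36


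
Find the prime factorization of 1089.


1089 / 3 = 363
363 / 3 = 121
121 / 11 = 11
11 / 11 = 1
1089 = 3^2 × 11^2


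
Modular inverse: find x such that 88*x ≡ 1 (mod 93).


Use the extended Euclidean algorithm on (93, 88); each row r = 93*s + 88*t:
r=93, s=1, t=0
r=88, s=0, t=1
q=1: r=5, s=1, t=-1   [93*(1) + 88*(-1) = 5]
q=17: r=3, s=-17, t=18   [93*(-17) + 88*(18) = 3]
q=1: r=2, s=18, t=-19   [93*(18) + 88*(-19) = 2]
q=1: r=1, s=-35, t=37   [93*(-35) + 88*(37) = 1]
q=2: r=0, s=88, t=-93   [93*(88) + 88*(-93) = 0]
GCD = 1 with t = 37, so 88*(37) ≡ 1 (mod 93)
Inverse = 37 mod 93 = 37
Check: 88 * 37 = 3256 ≡ 1 (mod 93)

88^(-1) ≡ 37 (mod 93)


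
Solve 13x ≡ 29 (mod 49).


GCD(13, 49) = 1, unique solution
a^(-1) mod 49 = 34
x = 34 * 29 mod 49 = 6

x ≡ 6 (mod 49)


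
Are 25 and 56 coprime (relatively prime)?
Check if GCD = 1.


Euclidean algorithm:
56 = 2 * 25 + 6
25 = 4 * 6 + 1
6 = 6 * 1 + 0
GCD(25, 56) = 1

Yes, coprime (GCD = 1)


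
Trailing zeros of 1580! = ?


floor(1580/5) = 316
floor(1580/25) = 63
floor(1580/125) = 12
floor(1580/625) = 2
Total = 393

393 trailing zeros


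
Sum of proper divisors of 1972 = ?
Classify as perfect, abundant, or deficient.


Proper divisors: 1, 2, 4, 17, 29, 34, 58, 68, 116, 493, 986
Sum = 1 + 2 + 4 + 17 + 29 + 34 + 58 + 68 + 116 + 493 + 986 = 1808
1808 < 1972 → deficient

s(1972) = 1808 (deficient)


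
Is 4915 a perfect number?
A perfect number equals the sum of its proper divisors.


Proper divisors of 4915: 1, 5, 983
Sum = 1 + 5 + 983 = 989

No, 4915 is not perfect (989 ≠ 4915)


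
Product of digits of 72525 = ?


7 × 2 × 5 × 2 × 5 = 700


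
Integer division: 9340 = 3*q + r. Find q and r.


9340 = 3 * 3113 + 1
Check: 9339 + 1 = 9340

q = 3113, r = 1


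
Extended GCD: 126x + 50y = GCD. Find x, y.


Tabular extended Euclidean (each row: r = 126*s + 50*t):
r=126, s=1, t=0
r=50, s=0, t=1
q=2: r=26, s=1, t=-2   [126*(1) + 50*(-2) = 26]
q=1: r=24, s=-1, t=3   [126*(-1) + 50*(3) = 24]
q=1: r=2, s=2, t=-5   [126*(2) + 50*(-5) = 2]
q=12: r=0, s=-25, t=63   [126*(-25) + 50*(63) = 0]
GCD = 2; from the row with r=2: x=2, y=-5
Check: 126*(2) + 50*(-5) = 252 - 250 = 2

GCD = 2, x = 2, y = -5


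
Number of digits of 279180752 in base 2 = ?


279180752 in base 2 = 10000101000111111010111010000
Number of digits = 29

29 digits (base 2)


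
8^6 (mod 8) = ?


8^1 mod 8 = 0
8^2 mod 8 = 0
8^3 mod 8 = 0
8^4 mod 8 = 0
8^5 mod 8 = 0
8^6 mod 8 = 0


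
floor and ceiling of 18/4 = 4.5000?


18/4 = 4.5000
floor = 4
ceil = 5

floor = 4, ceil = 5


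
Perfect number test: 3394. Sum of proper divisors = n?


Proper divisors of 3394: 1, 2, 1697
Sum = 1 + 2 + 1697 = 1700

No, 3394 is not perfect (1700 ≠ 3394)


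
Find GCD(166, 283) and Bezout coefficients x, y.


Tabular extended Euclidean (each row: r = 166*s + 283*t):
r=166, s=1, t=0
r=283, s=0, t=1
q=0: r=166, s=1, t=0   [166*(1) + 283*(0) = 166]
q=1: r=117, s=-1, t=1   [166*(-1) + 283*(1) = 117]
q=1: r=49, s=2, t=-1   [166*(2) + 283*(-1) = 49]
q=2: r=19, s=-5, t=3   [166*(-5) + 283*(3) = 19]
q=2: r=11, s=12, t=-7   [166*(12) + 283*(-7) = 11]
q=1: r=8, s=-17, t=10   [166*(-17) + 283*(10) = 8]
q=1: r=3, s=29, t=-17   [166*(29) + 283*(-17) = 3]
q=2: r=2, s=-75, t=44   [166*(-75) + 283*(44) = 2]
q=1: r=1, s=104, t=-61   [166*(104) + 283*(-61) = 1]
q=2: r=0, s=-283, t=166   [166*(-283) + 283*(166) = 0]
GCD = 1; from the row with r=1: x=104, y=-61
Check: 166*(104) + 283*(-61) = 17264 - 17263 = 1

GCD = 1, x = 104, y = -61


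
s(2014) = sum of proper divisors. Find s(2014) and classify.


Proper divisors: 1, 2, 19, 38, 53, 106, 1007
Sum = 1 + 2 + 19 + 38 + 53 + 106 + 1007 = 1226
1226 < 2014 → deficient

s(2014) = 1226 (deficient)


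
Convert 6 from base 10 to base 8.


6 (base 10) = 6 (decimal)
6 (decimal) = 6 (base 8)


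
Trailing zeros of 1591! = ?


floor(1591/5) = 318
floor(1591/25) = 63
floor(1591/125) = 12
floor(1591/625) = 2
Total = 395

395 trailing zeros


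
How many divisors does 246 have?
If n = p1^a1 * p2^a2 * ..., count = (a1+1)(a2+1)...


246 = 2^1 × 3^1 × 41^1
d(246) = (1+1) × (1+1) × (1+1) = 8

8 divisors


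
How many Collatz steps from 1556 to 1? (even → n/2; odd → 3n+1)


1556 → 778 → 389 → 1168 → 584 → 292 → 146 → 73 → 220 → 110 → 55 → 166 → 83 → 250 → 125 → 376 → 188 → 94 → 47 → 142 → 71 → 214 → 107 → 322 → 161 → 484 → 242 → 121 → 364 → 182 → 91 → 274 → 137 → 412 → 206 → 103 → 310 → 155 → 466 → 233 → 700 → 350 → 175 → 526 → 263 → 790 → 395 → 1186 → 593 → 1780 → 890 → 445 → 1336 → 668 → 334 → 167 → 502 → 251 → 754 → 377 → 1132 → 566 → 283 → 850 → 425 → 1276 → 638 → 319 → 958 → 479 → 1438 → 719 → 2158 → 1079 → 3238 → 1619 → 4858 → 2429 → 7288 → 3644 → 1822 → 911 → 2734 → 1367 → 4102 → 2051 → 6154 → 3077 → 9232 → 4616 → 2308 → 1154 → 577 → 1732 → 866 → 433 → 1300 → 650 → 325 → 976 → 488 → 244 → 122 → 61 → 184 → 92 → 46 → 23 → 70 → 35 → 106 → 53 → 160 → 80 → 40 → 20 → 10 → 5 → 16 → 8 → 4 → 2 → 1
Total steps = 122

122 steps


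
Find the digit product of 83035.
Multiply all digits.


8 × 3 × 0 × 3 × 5 = 0


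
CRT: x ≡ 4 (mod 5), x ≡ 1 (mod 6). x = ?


M = 5*6 = 30
M1 = M/5 = 6, M2 = M/6 = 5
M1^(-1) mod 5 = 1, M2^(-1) mod 6 = 5
x = 4*6*1 + 1*5*5 = 49
49 mod 30 = 19
Check: 19 mod 5 = 4 ✓, 19 mod 6 = 1 ✓

x ≡ 19 (mod 30)


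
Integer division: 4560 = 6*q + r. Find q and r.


4560 = 6 * 760 + 0
Check: 4560 + 0 = 4560

q = 760, r = 0


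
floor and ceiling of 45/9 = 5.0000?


45/9 = 5.0000
floor = 5
ceil = 5

floor = 5, ceil = 5


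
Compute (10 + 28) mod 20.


10 + 28 = 38
38 mod 20 = 18


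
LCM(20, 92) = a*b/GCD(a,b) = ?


GCD(20, 92) = 4
LCM = 20*92/4 = 1840/4 = 460

LCM = 460


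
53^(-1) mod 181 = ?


Use the extended Euclidean algorithm on (181, 53); each row r = 181*s + 53*t:
r=181, s=1, t=0
r=53, s=0, t=1
q=3: r=22, s=1, t=-3   [181*(1) + 53*(-3) = 22]
q=2: r=9, s=-2, t=7   [181*(-2) + 53*(7) = 9]
q=2: r=4, s=5, t=-17   [181*(5) + 53*(-17) = 4]
q=2: r=1, s=-12, t=41   [181*(-12) + 53*(41) = 1]
q=4: r=0, s=53, t=-181   [181*(53) + 53*(-181) = 0]
GCD = 1 with t = 41, so 53*(41) ≡ 1 (mod 181)
Inverse = 41 mod 181 = 41
Check: 53 * 41 = 2173 ≡ 1 (mod 181)

53^(-1) ≡ 41 (mod 181)


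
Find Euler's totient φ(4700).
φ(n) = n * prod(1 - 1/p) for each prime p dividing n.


4700 = 2^2 × 5^2 × 47
Prime factors: 2, 5, 47
φ(4700) = 4700 × (1-1/2) × (1-1/5) × (1-1/47)
= 4700 × 1/2 × 4/5 × 46/47 = 1840

φ(4700) = 1840


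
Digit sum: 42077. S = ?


4 + 2 + 0 + 7 + 7 = 20


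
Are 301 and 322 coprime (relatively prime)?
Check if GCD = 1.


Euclidean algorithm:
322 = 1 * 301 + 21
301 = 14 * 21 + 7
21 = 3 * 7 + 0
GCD(301, 322) = 7

No, not coprime (GCD = 7)


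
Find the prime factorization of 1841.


1841 / 7 = 263
263 / 263 = 1
1841 = 7 × 263


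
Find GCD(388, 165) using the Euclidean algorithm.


388 = 2 * 165 + 58
165 = 2 * 58 + 49
58 = 1 * 49 + 9
49 = 5 * 9 + 4
9 = 2 * 4 + 1
4 = 4 * 1 + 0
GCD = 1


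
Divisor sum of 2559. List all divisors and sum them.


Divisors of 2559: 1, 3, 853, 2559
Sum = 1 + 3 + 853 + 2559 = 3416

σ(2559) = 3416


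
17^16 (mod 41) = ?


17^1 mod 41 = 17
17^2 mod 41 = 2
17^3 mod 41 = 34
17^4 mod 41 = 4
17^5 mod 41 = 27
17^6 mod 41 = 8
17^7 mod 41 = 13
17^8 mod 41 = 16
17^9 mod 41 = 26
17^10 mod 41 = 32
17^11 mod 41 = 11
17^12 mod 41 = 23
17^13 mod 41 = 22
17^14 mod 41 = 5
17^15 mod 41 = 3
17^16 mod 41 = 10


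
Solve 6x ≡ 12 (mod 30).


GCD(6, 30) = 6 divides 12
Divide: 1x ≡ 2 (mod 5)
x ≡ 2 (mod 5)


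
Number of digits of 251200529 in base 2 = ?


251200529 in base 2 = 1110111110010000010000010001
Number of digits = 28

28 digits (base 2)


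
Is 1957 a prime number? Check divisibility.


1957 / 19 = 103 (exact division)
1957 is NOT prime.

No, 1957 is not prime


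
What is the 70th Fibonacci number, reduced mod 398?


F(k) mod 398 for k=1..70:
1, 1, 2, 3, 5, 8, 13, 21, 34, 55, 89, 144, 233, 377, 212, 191, 5, 196, 201, 397, 200, 199, 1, 200, 201, 3, 204, 207, 13, 220, 233, 55, 288, 343, 233, 178, 13, 191, 204, 395, 201, 198, 1, 199, 200, 1, 201, 202, 5, 207, 212, 21, 233, 254, 89, 343, 34, 377, 13, 390, 5, 395, 2, 397, 1, 0, 1, 1, 2, 3
F(70) mod 398 = 3


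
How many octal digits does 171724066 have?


171724066 in base 8 = 1217046442
Number of digits = 10

10 digits (base 8)


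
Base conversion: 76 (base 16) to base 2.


76 (base 16) = 118 (decimal)
118 (decimal) = 1110110 (base 2)


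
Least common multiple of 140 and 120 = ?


GCD(140, 120) = 20
LCM = 140*120/20 = 16800/20 = 840

LCM = 840


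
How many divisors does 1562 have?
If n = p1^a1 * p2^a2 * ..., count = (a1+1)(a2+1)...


1562 = 2^1 × 11^1 × 71^1
d(1562) = (1+1) × (1+1) × (1+1) = 8

8 divisors


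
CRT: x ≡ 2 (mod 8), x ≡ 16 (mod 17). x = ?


M = 8*17 = 136
M1 = M/8 = 17, M2 = M/17 = 8
M1^(-1) mod 8 = 1, M2^(-1) mod 17 = 15
x = 2*17*1 + 16*8*15 = 1954
1954 mod 136 = 50
Check: 50 mod 8 = 2 ✓, 50 mod 17 = 16 ✓

x ≡ 50 (mod 136)


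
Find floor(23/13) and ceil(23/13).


23/13 = 1.7692
floor = 1
ceil = 2

floor = 1, ceil = 2


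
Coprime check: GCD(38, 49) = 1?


Euclidean algorithm:
49 = 1 * 38 + 11
38 = 3 * 11 + 5
11 = 2 * 5 + 1
5 = 5 * 1 + 0
GCD(38, 49) = 1

Yes, coprime (GCD = 1)


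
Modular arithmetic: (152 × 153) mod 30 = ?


152 × 153 = 23256
23256 mod 30 = 6


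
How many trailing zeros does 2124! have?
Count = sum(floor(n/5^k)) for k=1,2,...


floor(2124/5) = 424
floor(2124/25) = 84
floor(2124/125) = 16
floor(2124/625) = 3
Total = 527

527 trailing zeros


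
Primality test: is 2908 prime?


2908 / 2 = 1454 (exact division)
2908 is NOT prime.

No, 2908 is not prime


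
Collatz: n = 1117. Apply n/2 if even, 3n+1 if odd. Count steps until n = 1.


1117 → 3352 → 1676 → 838 → 419 → 1258 → 629 → 1888 → 944 → 472 → 236 → 118 → 59 → 178 → 89 → 268 → 134 → 67 → 202 → 101 → 304 → 152 → 76 → 38 → 19 → 58 → 29 → 88 → 44 → 22 → 11 → 34 → 17 → 52 → 26 → 13 → 40 → 20 → 10 → 5 → 16 → 8 → 4 → 2 → 1
Total steps = 44

44 steps


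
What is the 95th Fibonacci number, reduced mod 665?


F(k) mod 665 for k=1..95:
1, 1, 2, 3, 5, 8, 13, 21, 34, 55, 89, 144, 233, 377, 610, 322, 267, 589, 191, 115, 306, 421, 62, 483, 545, 363, 243, 606, 184, 125, 309, 434, 78, 512, 590, 437, 362, 134, 496, 630, 461, 426, 222, 648, 205, 188, 393, 581, 309, 225, 534, 94, 628, 57, 20, 77, 97, 174, 271, 445, 51, 496, 547, 378, 260, 638, 233, 206, 439, 645, 419, 399, 153, 552, 40, 592, 632, 559, 526, 420, 281, 36, 317, 353, 5, 358, 363, 56, 419, 475, 229, 39, 268, 307, 575
F(95) mod 665 = 575


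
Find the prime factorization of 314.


314 / 2 = 157
157 / 157 = 1
314 = 2 × 157


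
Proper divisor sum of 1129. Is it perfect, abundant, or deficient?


Proper divisors: 1
Sum = 1 = 1
1 < 1129 → deficient

s(1129) = 1 (deficient)


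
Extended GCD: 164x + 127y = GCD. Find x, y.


Tabular extended Euclidean (each row: r = 164*s + 127*t):
r=164, s=1, t=0
r=127, s=0, t=1
q=1: r=37, s=1, t=-1   [164*(1) + 127*(-1) = 37]
q=3: r=16, s=-3, t=4   [164*(-3) + 127*(4) = 16]
q=2: r=5, s=7, t=-9   [164*(7) + 127*(-9) = 5]
q=3: r=1, s=-24, t=31   [164*(-24) + 127*(31) = 1]
q=5: r=0, s=127, t=-164   [164*(127) + 127*(-164) = 0]
GCD = 1; from the row with r=1: x=-24, y=31
Check: 164*(-24) + 127*(31) = -3936 + 3937 = 1

GCD = 1, x = -24, y = 31


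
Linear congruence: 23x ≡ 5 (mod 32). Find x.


GCD(23, 32) = 1, unique solution
a^(-1) mod 32 = 7
x = 7 * 5 mod 32 = 3

x ≡ 3 (mod 32)


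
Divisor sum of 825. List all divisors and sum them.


Divisors of 825: 1, 3, 5, 11, 15, 25, 33, 55, 75, 165, 275, 825
Sum = 1 + 3 + 5 + 11 + 15 + 25 + 33 + 55 + 75 + 165 + 275 + 825 = 1488

σ(825) = 1488


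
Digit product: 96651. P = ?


9 × 6 × 6 × 5 × 1 = 1620


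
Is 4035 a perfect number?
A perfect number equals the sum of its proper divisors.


Proper divisors of 4035: 1, 3, 5, 15, 269, 807, 1345
Sum = 1 + 3 + 5 + 15 + 269 + 807 + 1345 = 2445

No, 4035 is not perfect (2445 ≠ 4035)


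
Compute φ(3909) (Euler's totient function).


3909 = 3 × 1303
Prime factors: 3, 1303
φ(3909) = 3909 × (1-1/3) × (1-1/1303)
= 3909 × 2/3 × 1302/1303 = 2604

φ(3909) = 2604


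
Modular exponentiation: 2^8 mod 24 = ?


2^1 mod 24 = 2
2^2 mod 24 = 4
2^3 mod 24 = 8
2^4 mod 24 = 16
2^5 mod 24 = 8
2^6 mod 24 = 16
2^7 mod 24 = 8
2^8 mod 24 = 16


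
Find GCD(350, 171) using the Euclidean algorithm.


350 = 2 * 171 + 8
171 = 21 * 8 + 3
8 = 2 * 3 + 2
3 = 1 * 2 + 1
2 = 2 * 1 + 0
GCD = 1


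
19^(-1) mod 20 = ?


Use the extended Euclidean algorithm on (20, 19); each row r = 20*s + 19*t:
r=20, s=1, t=0
r=19, s=0, t=1
q=1: r=1, s=1, t=-1   [20*(1) + 19*(-1) = 1]
q=19: r=0, s=-19, t=20   [20*(-19) + 19*(20) = 0]
GCD = 1 with t = -1, so 19*(-1) ≡ 1 (mod 20)
Inverse = -1 mod 20 = 19
Check: 19 * 19 = 361 ≡ 1 (mod 20)

19^(-1) ≡ 19 (mod 20)


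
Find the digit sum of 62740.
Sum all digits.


6 + 2 + 7 + 4 + 0 = 19


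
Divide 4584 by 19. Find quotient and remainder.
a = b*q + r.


4584 = 19 * 241 + 5
Check: 4579 + 5 = 4584

q = 241, r = 5


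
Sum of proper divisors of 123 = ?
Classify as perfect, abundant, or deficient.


Proper divisors: 1, 3, 41
Sum = 1 + 3 + 41 = 45
45 < 123 → deficient

s(123) = 45 (deficient)


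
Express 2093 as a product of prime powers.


2093 / 7 = 299
299 / 13 = 23
23 / 23 = 1
2093 = 7 × 13 × 23


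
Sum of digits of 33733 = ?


3 + 3 + 7 + 3 + 3 = 19


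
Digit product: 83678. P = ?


8 × 3 × 6 × 7 × 8 = 8064


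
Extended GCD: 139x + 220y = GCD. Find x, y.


Tabular extended Euclidean (each row: r = 139*s + 220*t):
r=139, s=1, t=0
r=220, s=0, t=1
q=0: r=139, s=1, t=0   [139*(1) + 220*(0) = 139]
q=1: r=81, s=-1, t=1   [139*(-1) + 220*(1) = 81]
q=1: r=58, s=2, t=-1   [139*(2) + 220*(-1) = 58]
q=1: r=23, s=-3, t=2   [139*(-3) + 220*(2) = 23]
q=2: r=12, s=8, t=-5   [139*(8) + 220*(-5) = 12]
q=1: r=11, s=-11, t=7   [139*(-11) + 220*(7) = 11]
q=1: r=1, s=19, t=-12   [139*(19) + 220*(-12) = 1]
q=11: r=0, s=-220, t=139   [139*(-220) + 220*(139) = 0]
GCD = 1; from the row with r=1: x=19, y=-12
Check: 139*(19) + 220*(-12) = 2641 - 2640 = 1

GCD = 1, x = 19, y = -12


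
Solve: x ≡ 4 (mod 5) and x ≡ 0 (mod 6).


M = 5*6 = 30
M1 = M/5 = 6, M2 = M/6 = 5
M1^(-1) mod 5 = 1, M2^(-1) mod 6 = 5
x = 4*6*1 + 0*5*5 = 24
24 mod 30 = 24
Check: 24 mod 5 = 4 ✓, 24 mod 6 = 0 ✓

x ≡ 24 (mod 30)


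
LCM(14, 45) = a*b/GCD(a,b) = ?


GCD(14, 45) = 1
LCM = 14*45/1 = 630/1 = 630

LCM = 630


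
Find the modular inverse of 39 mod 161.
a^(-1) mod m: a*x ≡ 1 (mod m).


Use the extended Euclidean algorithm on (161, 39); each row r = 161*s + 39*t:
r=161, s=1, t=0
r=39, s=0, t=1
q=4: r=5, s=1, t=-4   [161*(1) + 39*(-4) = 5]
q=7: r=4, s=-7, t=29   [161*(-7) + 39*(29) = 4]
q=1: r=1, s=8, t=-33   [161*(8) + 39*(-33) = 1]
q=4: r=0, s=-39, t=161   [161*(-39) + 39*(161) = 0]
GCD = 1 with t = -33, so 39*(-33) ≡ 1 (mod 161)
Inverse = -33 mod 161 = 128
Check: 39 * 128 = 4992 ≡ 1 (mod 161)

39^(-1) ≡ 128 (mod 161)


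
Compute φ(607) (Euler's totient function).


607 = 607
Prime factors: 607
φ(607) = 607 × (1-1/607)
= 607 × 606/607 = 606

φ(607) = 606


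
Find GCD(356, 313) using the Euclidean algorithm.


356 = 1 * 313 + 43
313 = 7 * 43 + 12
43 = 3 * 12 + 7
12 = 1 * 7 + 5
7 = 1 * 5 + 2
5 = 2 * 2 + 1
2 = 2 * 1 + 0
GCD = 1


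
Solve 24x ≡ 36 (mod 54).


GCD(24, 54) = 6 divides 36
Divide: 4x ≡ 6 (mod 9)
x ≡ 6 (mod 9)


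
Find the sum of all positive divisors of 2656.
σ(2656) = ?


Divisors of 2656: 1, 2, 4, 8, 16, 32, 83, 166, 332, 664, 1328, 2656
Sum = 1 + 2 + 4 + 8 + 16 + 32 + 83 + 166 + 332 + 664 + 1328 + 2656 = 5292

σ(2656) = 5292


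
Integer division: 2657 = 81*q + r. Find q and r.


2657 = 81 * 32 + 65
Check: 2592 + 65 = 2657

q = 32, r = 65


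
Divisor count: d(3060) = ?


3060 = 2^2 × 3^2 × 5^1 × 17^1
d(3060) = (2+1) × (2+1) × (1+1) × (1+1) = 36

36 divisors


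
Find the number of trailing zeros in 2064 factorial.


floor(2064/5) = 412
floor(2064/25) = 82
floor(2064/125) = 16
floor(2064/625) = 3
Total = 513

513 trailing zeros


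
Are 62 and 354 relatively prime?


Euclidean algorithm:
354 = 5 * 62 + 44
62 = 1 * 44 + 18
44 = 2 * 18 + 8
18 = 2 * 8 + 2
8 = 4 * 2 + 0
GCD(62, 354) = 2

No, not coprime (GCD = 2)


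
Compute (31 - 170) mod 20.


31 - 170 = -139
-139 mod 20 = 1


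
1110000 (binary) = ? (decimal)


1110000 (base 2) = 112 (decimal)
112 (decimal) = 112 (base 10)


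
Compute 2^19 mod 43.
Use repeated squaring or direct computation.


2^1 mod 43 = 2
2^2 mod 43 = 4
2^3 mod 43 = 8
2^4 mod 43 = 16
2^5 mod 43 = 32
2^6 mod 43 = 21
2^7 mod 43 = 42
2^8 mod 43 = 41
2^9 mod 43 = 39
2^10 mod 43 = 35
2^11 mod 43 = 27
2^12 mod 43 = 11
2^13 mod 43 = 22
2^14 mod 43 = 1
2^15 mod 43 = 2
2^16 mod 43 = 4
2^17 mod 43 = 8
2^18 mod 43 = 16
2^19 mod 43 = 32


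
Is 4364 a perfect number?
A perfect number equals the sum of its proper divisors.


Proper divisors of 4364: 1, 2, 4, 1091, 2182
Sum = 1 + 2 + 4 + 1091 + 2182 = 3280

No, 4364 is not perfect (3280 ≠ 4364)


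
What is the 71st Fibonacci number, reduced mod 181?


F(k) mod 181 for k=1..71:
1, 1, 2, 3, 5, 8, 13, 21, 34, 55, 89, 144, 52, 15, 67, 82, 149, 50, 18, 68, 86, 154, 59, 32, 91, 123, 33, 156, 8, 164, 172, 155, 146, 120, 85, 24, 109, 133, 61, 13, 74, 87, 161, 67, 47, 114, 161, 94, 74, 168, 61, 48, 109, 157, 85, 61, 146, 26, 172, 17, 8, 25, 33, 58, 91, 149, 59, 27, 86, 113, 18
F(71) mod 181 = 18


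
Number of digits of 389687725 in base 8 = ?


389687725 in base 8 = 2716424655
Number of digits = 10

10 digits (base 8)


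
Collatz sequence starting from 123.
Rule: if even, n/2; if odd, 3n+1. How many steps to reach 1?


123 → 370 → 185 → 556 → 278 → 139 → 418 → 209 → 628 → 314 → 157 → 472 → 236 → 118 → 59 → 178 → 89 → 268 → 134 → 67 → 202 → 101 → 304 → 152 → 76 → 38 → 19 → 58 → 29 → 88 → 44 → 22 → 11 → 34 → 17 → 52 → 26 → 13 → 40 → 20 → 10 → 5 → 16 → 8 → 4 → 2 → 1
Total steps = 46

46 steps


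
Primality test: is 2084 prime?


2084 / 2 = 1042 (exact division)
2084 is NOT prime.

No, 2084 is not prime


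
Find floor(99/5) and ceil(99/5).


99/5 = 19.8000
floor = 19
ceil = 20

floor = 19, ceil = 20


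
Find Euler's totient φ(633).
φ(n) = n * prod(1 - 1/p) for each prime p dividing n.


633 = 3 × 211
Prime factors: 3, 211
φ(633) = 633 × (1-1/3) × (1-1/211)
= 633 × 2/3 × 210/211 = 420

φ(633) = 420


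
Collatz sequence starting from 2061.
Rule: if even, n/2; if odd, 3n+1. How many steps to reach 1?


2061 → 6184 → 3092 → 1546 → 773 → 2320 → 1160 → 580 → 290 → 145 → 436 → 218 → 109 → 328 → 164 → 82 → 41 → 124 → 62 → 31 → 94 → 47 → 142 → 71 → 214 → 107 → 322 → 161 → 484 → 242 → 121 → 364 → 182 → 91 → 274 → 137 → 412 → 206 → 103 → 310 → 155 → 466 → 233 → 700 → 350 → 175 → 526 → 263 → 790 → 395 → 1186 → 593 → 1780 → 890 → 445 → 1336 → 668 → 334 → 167 → 502 → 251 → 754 → 377 → 1132 → 566 → 283 → 850 → 425 → 1276 → 638 → 319 → 958 → 479 → 1438 → 719 → 2158 → 1079 → 3238 → 1619 → 4858 → 2429 → 7288 → 3644 → 1822 → 911 → 2734 → 1367 → 4102 → 2051 → 6154 → 3077 → 9232 → 4616 → 2308 → 1154 → 577 → 1732 → 866 → 433 → 1300 → 650 → 325 → 976 → 488 → 244 → 122 → 61 → 184 → 92 → 46 → 23 → 70 → 35 → 106 → 53 → 160 → 80 → 40 → 20 → 10 → 5 → 16 → 8 → 4 → 2 → 1
Total steps = 125

125 steps
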